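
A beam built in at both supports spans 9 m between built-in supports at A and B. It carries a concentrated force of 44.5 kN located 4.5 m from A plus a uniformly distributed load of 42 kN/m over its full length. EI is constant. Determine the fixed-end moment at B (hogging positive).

M_B = 333.6 kN·m

Take the two fixed-end moments M_A, M_B as redundants; the released structure is the simple span AB.
End rotations of the released simple span under the applied load (×1/EI):
  at A: point load 44.5 at a = 4.5: Pab(L + b)/(6LEI) = 225.3/EI
  at B: point load 44.5 at a = 4.5: Pab(L + a)/(6LEI) = 225.3/EI
  at A: UDL 42: wL³/(24EI) = 1276/EI
  at B: UDL 42: wL³/(24EI) = 1276/EI
  θ_A0 = 1501/EI,  θ_B0 = 1501/EI
Flexibility coefficients: a unit moment at one end gives L/(3EI) there and L/(6EI) at the far end, so f₁₁ = f₂₂ = 3/EI and f₁₂ = f₂₁ = 1.5/EI.
Compatibility — zero rotation at each built-in end:
  3 M_A + 1.5 M_B = 1501
  1.5 M_A + 3 M_B = 1501
Solving the pair gives M_A = 333.6 kN·m and M_B = 333.6 kN·m (hogging).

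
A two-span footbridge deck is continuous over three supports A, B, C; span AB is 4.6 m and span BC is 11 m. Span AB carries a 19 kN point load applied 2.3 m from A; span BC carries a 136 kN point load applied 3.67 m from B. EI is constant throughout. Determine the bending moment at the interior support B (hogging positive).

M_B = 200.2 kN·m

Insert a hinge at B; M_B is the redundant, and each span becomes simply supported.
Rotations at B on the released spans (each span's end-slope, ×1/EI):
  span AB: point load 19 at a = 2.3: Pab(L + a)/(6LEI) = 25.13/EI
  span BC: point load 136 at a = 3.67: Pab(L + b)/(6LEI) = 1016/EI
  relative rotation θ_0 = (25.13 + 1016)/EI = 1041/EI
A unit hogging moment at B produces rotation L₁/(3EI) + L₂/(3EI) = 5.2/EI.
Slope continuity at B: θ_0 = M_B·5.2/EI, so M_B = 1041/5.2 = 200.2 kN·m (hogging).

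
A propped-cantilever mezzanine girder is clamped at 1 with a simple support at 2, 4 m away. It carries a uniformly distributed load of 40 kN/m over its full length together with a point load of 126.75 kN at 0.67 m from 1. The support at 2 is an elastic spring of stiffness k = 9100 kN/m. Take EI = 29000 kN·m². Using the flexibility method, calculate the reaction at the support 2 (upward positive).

Take the reaction at 2 as the redundant and release it; the primary structure is a cantilever fixed at 1.
Downward deflection at the released point 2 due to the loads:
  UDL 40: wL⁴/(8EI) = 1280/EI
  point load 126.75 at a = 0.67: Pa²(3L − a)/(6EI) = 107.4/EI
  δ_0 = 1387/EI
Tip deflection under a unit load at 2: L³/(3EI) = 21.33/EI.
With EI = 29000 kN·m²: δ_0 = 0.047843 m and δ_{22} = 0.000736 m/kN.
Compatibility — the spring shortens by R_2/k under the reaction it provides: δ_0 − R_2·δ_{22} = R_2/k. With 1/k = 0.00011 m/kN, R_2 = δ_0 / (δ_{22} + 1/k) = 0.047843 / (0.000736 + 0.00011) = 56.58 kN.

R_2 = 56.58 kN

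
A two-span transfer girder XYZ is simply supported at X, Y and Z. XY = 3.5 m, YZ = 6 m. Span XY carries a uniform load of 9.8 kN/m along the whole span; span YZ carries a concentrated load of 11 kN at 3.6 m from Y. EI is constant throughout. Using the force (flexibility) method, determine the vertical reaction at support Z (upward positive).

R_Z = 4.511 kN

Release continuity at Y by inserting a hinge; the redundant is the internal moment M_Y. The primary structure is two simply-supported spans XY and YZ.
End slopes at the hinge Y, treating each span as simply supported:
  span XY: UDL 9.8: wL³/(24EI) = 17.51/EI
  span YZ: point load 11 at a = 3.6: Pab(L + b)/(6LEI) = 22.18/EI
  relative rotation θ_0 = (17.51 + 22.18)/EI = 39.68/EI
A unit hogging moment at Y produces rotation L₁/(3EI) + L₂/(3EI) = 3.167/EI.
Compatibility: M_Y·(L₁+L₂)/(3EI) = θ_0, giving M_Y = 12.53 kN·m (hogging).
Span YZ, ΣM about Z: R_Y^{YZ}·6 = 26.4 + 12.53, so R_Y^{YZ} = 6.489 kN and R_Z = 11 − 6.489 = 4.511 kN.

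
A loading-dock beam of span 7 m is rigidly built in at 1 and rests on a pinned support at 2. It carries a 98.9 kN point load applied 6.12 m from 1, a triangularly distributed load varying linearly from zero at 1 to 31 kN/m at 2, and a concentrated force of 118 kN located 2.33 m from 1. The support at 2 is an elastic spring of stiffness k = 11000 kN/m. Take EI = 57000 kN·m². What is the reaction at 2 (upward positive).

R_2 = 150.6 kN

Take the reaction at 2 as the redundant and release it; the primary structure is a cantilever fixed at 1.
Deflection at 2 on the released cantilever, summing each load's contribution:
  point load 98.9 at a = 6.12: Pa²(3L − a)/(6EI) = 9187/EI
  triangular load, peak 31 at the free end: 11w₀L⁴/(120EI) = 6823/EI
  point load 118 at a = 2.33: Pa²(3L − a)/(6EI) = 1993/EI
  δ_0 = 18003/EI
Tip deflection under a unit load at 2: L³/(3EI) = 114.3/EI.
With EI = 57000 kN·m²: δ_0 = 0.31584 m and δ_{22} = 0.002006 m/kN.
Compatibility — the spring shortens by R_2/k under the reaction it provides: δ_0 − R_2·δ_{22} = R_2/k. With 1/k = 0.000091 m/kN, R_2 = δ_0 / (δ_{22} + 1/k) = 0.31584 / (0.002006 + 0.000091) = 150.6 kN.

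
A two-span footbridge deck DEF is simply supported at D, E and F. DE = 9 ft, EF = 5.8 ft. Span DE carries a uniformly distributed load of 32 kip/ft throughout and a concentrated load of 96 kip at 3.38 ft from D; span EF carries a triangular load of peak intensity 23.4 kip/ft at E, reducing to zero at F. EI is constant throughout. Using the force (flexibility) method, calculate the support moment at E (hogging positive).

M_E = 302.3 kip·ft

Insert a hinge at E; M_E is the redundant, and each span becomes simply supported.
Rotations at E on the released spans (each span's end-slope, ×1/EI):
  span DE: UDL 32: wL³/(24EI) = 972/EI
  span DE: point load 96 at a = 3.38: Pab(L + a)/(6LEI) = 418.1/EI
  span EF: triangular load, peak 23.4: w₀L³/(45EI) = 101.5/EI
  relative rotation θ_0 = (1390 + 101.5)/EI = 1492/EI
A unit hogging moment at E produces rotation L₁/(3EI) + L₂/(3EI) = 4.933/EI.
Slope continuity at E: θ_0 = M_E·4.933/EI, so M_E = 1492/4.933 = 302.3 kip·ft (hogging).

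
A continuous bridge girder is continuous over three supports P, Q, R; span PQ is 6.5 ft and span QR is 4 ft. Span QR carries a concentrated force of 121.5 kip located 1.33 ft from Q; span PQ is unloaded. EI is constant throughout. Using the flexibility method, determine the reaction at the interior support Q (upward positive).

R_Q = 94.94 kip

Take M_Q as the redundant. Released structure: two simple spans PQ and QR with a hinge at Q.
End slopes at the hinge Q, treating each span as simply supported:
  span QR: point load 121.5 at a = 1.33: Pab(L + b)/(6LEI) = 119.9/EI
  relative rotation θ_0 = (0 + 119.9)/EI = 119.9/EI
A unit hogging moment at Q produces rotation L₁/(3EI) + L₂/(3EI) = 3.5/EI.
Compatibility: M_Q·(L₁+L₂)/(3EI) = θ_0, giving M_Q = 34.26 kip·ft (hogging).
Span PQ, ΣM about P with M_Q applied at Q: R_Q^{PQ}·6.5 = 0 + 34.26, so R_Q^{PQ} = 5.271 kip and R_P = 0 − 5.271 = -5.271 kip.
Span QR, ΣM about R: R_Q^{QR}·4 = 324.4 + 34.26, so R_Q^{QR} = 89.67 kip and R_R = 121.5 − 89.67 = 31.83 kip.
R_Q = 5.271 + 89.67 = 94.94 kip.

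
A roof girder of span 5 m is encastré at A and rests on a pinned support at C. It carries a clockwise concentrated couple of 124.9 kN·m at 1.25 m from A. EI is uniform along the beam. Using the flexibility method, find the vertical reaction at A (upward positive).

Remove the prop at C; the released (primary) structure is a cantilever built in at A.
Primary-structure tip deflection at C by superposition:
  clockwise couple 124.9 at a = 1.25: M₀a(2L − a)/(2EI) = 683/EI
Flexibility coefficient — unit upward force at C: δ_{CC} = L³/(3EI) = 41.67/EI.
Compatibility at C: δ_0 − R_C·δ_{CC} = 0, so R_C = 683/41.67 = 16.39 kN.
Vertical equilibrium: R_A = ΣP − R_C = 0 − 16.39 = -16.39 kN.

R_A = -16.39 kN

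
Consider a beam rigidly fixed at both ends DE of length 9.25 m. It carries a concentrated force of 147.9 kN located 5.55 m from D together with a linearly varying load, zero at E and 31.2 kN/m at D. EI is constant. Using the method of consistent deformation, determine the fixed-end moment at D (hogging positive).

Take the two fixed-end moments M_D, M_E as redundants; the released structure is the simple span DE.
On the primary (simply-supported) span, the end slopes from the loading are:
  at D: point load 147.9 at a = 5.55: Pab(L + b)/(6LEI) = 708.7/EI
  at E: point load 147.9 at a = 5.55: Pab(L + a)/(6LEI) = 809.9/EI
  at D: triangular load, peak 31.2: w₀L³/(45EI) = 548.7/EI
  at E: triangular load, peak 31.2: 7w₀L³/(360EI) = 480.1/EI
  θ_D0 = 1257/EI,  θ_E0 = 1290/EI
Flexibility coefficients: a unit moment at one end gives L/(3EI) there and L/(6EI) at the far end, so f₁₁ = f₂₂ = 3.083/EI and f₁₂ = f₂₁ = 1.542/EI.
Compatibility — zero rotation at each built-in end:
  3.083 M_D + 1.542 M_E = 1257
  1.542 M_D + 3.083 M_E = 1290
Solving the pair gives M_D = 264.8 kN·m and M_E = 286 kN·m (hogging).

M_D = 264.8 kN·m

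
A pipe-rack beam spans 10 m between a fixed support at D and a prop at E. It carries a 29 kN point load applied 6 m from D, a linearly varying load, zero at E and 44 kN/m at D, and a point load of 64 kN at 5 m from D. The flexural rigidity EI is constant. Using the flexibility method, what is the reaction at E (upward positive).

R_E = 76.53 kN

Take the reaction at E as the redundant and release it; the primary structure is a cantilever fixed at D.
Downward deflection at the released point E due to the loads:
  point load 29 at a = 6: Pa²(3L − a)/(6EI) = 4176/EI
  triangular load, peak 44 at the fixed end: w₀L⁴/(30EI) = 14667/EI
  point load 64 at a = 5: Pa²(3L − a)/(6EI) = 6667/EI
  δ_0 = 25509/EI
Tip deflection under a unit load at E: L³/(3EI) = 333.3/EI.
The prop prevents deflection at E: R_E = δ_0/δ_{EE} = 25509/333.3 = 76.53 kN.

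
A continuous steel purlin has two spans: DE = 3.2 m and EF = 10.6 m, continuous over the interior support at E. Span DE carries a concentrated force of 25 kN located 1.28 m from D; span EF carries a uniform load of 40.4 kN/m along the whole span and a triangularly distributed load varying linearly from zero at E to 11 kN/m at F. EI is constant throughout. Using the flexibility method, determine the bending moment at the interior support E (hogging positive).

Take M_E as the redundant. Released structure: two simple spans DE and EF with a hinge at E.
End slopes at the hinge E, treating each span as simply supported:
  span DE: point load 25 at a = 1.28: Pab(L + a)/(6LEI) = 14.34/EI
  span EF: UDL 40.4: wL³/(24EI) = 2005/EI
  span EF: triangular load, peak 11: 7w₀L³/(360EI) = 254.7/EI
  relative rotation θ_0 = (14.34 + 2260)/EI = 2274/EI
A unit hogging moment at E produces rotation L₁/(3EI) + L₂/(3EI) = 4.6/EI.
Slope continuity at E: θ_0 = M_E·4.6/EI, so M_E = 2274/4.6 = 494.3 kN·m (hogging).

M_E = 494.3 kN·m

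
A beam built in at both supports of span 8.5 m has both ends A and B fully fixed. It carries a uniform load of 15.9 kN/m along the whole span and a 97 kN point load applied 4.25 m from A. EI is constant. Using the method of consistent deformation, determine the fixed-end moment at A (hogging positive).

Release both end moments; the primary structure is a simply-supported span AB with redundants M_A and M_B.
On the primary (simply-supported) span, the end slopes from the loading are:
  at A: UDL 15.9: wL³/(24EI) = 406.9/EI
  at B: UDL 15.9: wL³/(24EI) = 406.9/EI
  at A: point load 97 at a = 4.25: Pab(L + b)/(6LEI) = 438/EI
  at B: point load 97 at a = 4.25: Pab(L + a)/(6LEI) = 438/EI
  θ_A0 = 844.9/EI,  θ_B0 = 844.9/EI
Flexibility coefficients: a unit moment at one end gives L/(3EI) there and L/(6EI) at the far end, so f₁₁ = f₂₂ = 2.833/EI and f₁₂ = f₂₁ = 1.417/EI.
Compatibility — zero rotation at each built-in end:
  2.833 M_A + 1.417 M_B = 844.9
  1.417 M_A + 2.833 M_B = 844.9
Solving the pair gives M_A = 198.8 kN·m and M_B = 198.8 kN·m (hogging).

M_A = 198.8 kN·m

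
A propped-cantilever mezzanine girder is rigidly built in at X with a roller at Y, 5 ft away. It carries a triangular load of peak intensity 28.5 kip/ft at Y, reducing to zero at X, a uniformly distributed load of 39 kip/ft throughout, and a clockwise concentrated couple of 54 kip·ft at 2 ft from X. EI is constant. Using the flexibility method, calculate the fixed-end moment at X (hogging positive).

M_X = 165.6 kip·ft

Release the roller at Y. Primary structure: cantilever fixed at X.
Deflection at Y on the released cantilever, summing each load's contribution:
  triangular load, peak 28.5 at the free end: 11w₀L⁴/(120EI) = 1633/EI
  UDL 39: wL⁴/(8EI) = 3047/EI
  clockwise couple 54 at a = 2: M₀a(2L − a)/(2EI) = 432/EI
  δ_0 = 5112/EI
Tip deflection under a unit load at Y: L³/(3EI) = 41.67/EI.
Compatibility at Y: δ_0 − R_Y·δ_{YY} = 0, so R_Y = 5112/41.67 = 122.7 kip.
Moment equilibrium about X: M_X = Σ(load moments about X) − R_Y·L = 779 − 122.7×5 = 165.6 kip·ft.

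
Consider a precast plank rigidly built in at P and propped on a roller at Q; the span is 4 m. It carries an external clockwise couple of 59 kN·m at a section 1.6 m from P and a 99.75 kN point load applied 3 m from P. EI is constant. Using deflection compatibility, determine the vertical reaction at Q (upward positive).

Choose R_Q as the redundant. The primary structure is the cantilever fixed at P.
Downward deflection at the released point Q due to the loads:
  clockwise couple 59 at a = 1.6: M₀a(2L − a)/(2EI) = 302.1/EI
  point load 99.75 at a = 3: Pa²(3L − a)/(6EI) = 1347/EI
  δ_0 = 1649/EI
Tip deflection under a unit load at Q: L³/(3EI) = 21.33/EI.
Compatibility at Q: δ_0 − R_Q·δ_{QQ} = 0, so R_Q = 1649/21.33 = 77.28 kN.

R_Q = 77.28 kN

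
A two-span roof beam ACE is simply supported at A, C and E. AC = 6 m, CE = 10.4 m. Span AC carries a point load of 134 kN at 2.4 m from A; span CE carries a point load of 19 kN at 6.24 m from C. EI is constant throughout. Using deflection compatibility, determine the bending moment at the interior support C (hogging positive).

M_C = 70.47 kN·m

Insert a hinge at C; M_C is the redundant, and each span becomes simply supported.
Discontinuity in slope at C on the released structure — sum the simple-span end rotations:
  span AC: point load 134 at a = 2.4: Pab(L + a)/(6LEI) = 270.1/EI
  span CE: point load 19 at a = 6.24: Pab(L + b)/(6LEI) = 115.1/EI
  relative rotation θ_0 = (270.1 + 115.1)/EI = 385.2/EI
A unit hogging moment at C produces rotation L₁/(3EI) + L₂/(3EI) = 5.467/EI.
Compatibility: M_C·(L₁+L₂)/(3EI) = θ_0, giving M_C = 70.47 kN·m (hogging).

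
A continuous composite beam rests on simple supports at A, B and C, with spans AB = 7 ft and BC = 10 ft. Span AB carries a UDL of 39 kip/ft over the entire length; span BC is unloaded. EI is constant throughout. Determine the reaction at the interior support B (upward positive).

R_B = 160.4 kip

Take M_B as the redundant. Released structure: two simple spans AB and BC with a hinge at B.
End slopes at the hinge B, treating each span as simply supported:
  span AB: UDL 39: wL³/(24EI) = 557.4/EI
  relative rotation θ_0 = (557.4 + 0)/EI = 557.4/EI
A unit hogging moment at B produces rotation L₁/(3EI) + L₂/(3EI) = 5.667/EI.
Compatibility: M_B·(L₁+L₂)/(3EI) = θ_0, giving M_B = 98.36 kip·ft (hogging).
Span AB, ΣM about A with M_B applied at B: R_B^{AB}·7 = 955.5 + 98.36, so R_B^{AB} = 150.6 kip and R_A = 273 − 150.6 = 122.4 kip.
Span BC, ΣM about C: R_B^{BC}·10 = 0 + 98.36, so R_B^{BC} = 9.836 kip and R_C = 0 − 9.836 = -9.836 kip.
R_B = 150.6 + 9.836 = 160.4 kip.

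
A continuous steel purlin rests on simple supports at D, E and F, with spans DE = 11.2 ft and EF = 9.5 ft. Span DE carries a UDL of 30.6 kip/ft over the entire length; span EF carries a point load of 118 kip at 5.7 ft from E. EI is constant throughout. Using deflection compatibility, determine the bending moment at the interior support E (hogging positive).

Release continuity at E by inserting a hinge; the redundant is the internal moment M_E. The primary structure is two simply-supported spans DE and EF.
End slopes at the hinge E, treating each span as simply supported:
  span DE: UDL 30.6: wL³/(24EI) = 1791/EI
  span EF: point load 118 at a = 5.7: Pab(L + b)/(6LEI) = 596.4/EI
  relative rotation θ_0 = (1791 + 596.4)/EI = 2388/EI
A unit hogging moment at E produces rotation L₁/(3EI) + L₂/(3EI) = 6.9/EI.
Compatibility: M_E·(L₁+L₂)/(3EI) = θ_0, giving M_E = 346 kip·ft (hogging).

M_E = 346 kip·ft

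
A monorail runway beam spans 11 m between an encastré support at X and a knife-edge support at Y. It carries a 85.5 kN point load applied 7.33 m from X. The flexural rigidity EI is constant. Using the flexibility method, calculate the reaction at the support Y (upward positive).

Choose R_Y as the redundant. The primary structure is the cantilever fixed at X.
Free-end deflection of the primary structure under the applied loading (downward +):
  point load 85.5 at a = 7.33: Pa²(3L − a)/(6EI) = 19654/EI
Tip deflection under a unit load at Y: L³/(3EI) = 443.7/EI.
The prop prevents deflection at Y: R_Y = δ_0/δ_{YY} = 19654/443.7 = 44.3 kN.

R_Y = 44.3 kN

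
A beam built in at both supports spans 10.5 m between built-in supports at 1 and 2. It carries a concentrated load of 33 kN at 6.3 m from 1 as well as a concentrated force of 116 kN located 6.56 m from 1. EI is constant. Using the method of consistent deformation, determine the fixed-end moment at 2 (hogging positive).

Release both end moments; the primary structure is a simply-supported span 12 with redundants M_1 and M_2.
End rotations of the released simple span under the applied load (×1/EI):
  at 1: point load 33 at a = 6.3: Pab(L + b)/(6LEI) = 203.7/EI
  at 2: point load 33 at a = 6.3: Pab(L + a)/(6LEI) = 232.8/EI
  at 1: point load 116 at a = 6.56: Pab(L + b)/(6LEI) = 687.2/EI
  at 2: point load 116 at a = 6.56: Pab(L + a)/(6LEI) = 811.9/EI
  θ_10 = 890.9/EI,  θ_20 = 1045/EI
Flexibility coefficients: a unit moment at one end gives L/(3EI) there and L/(6EI) at the far end, so f₁₁ = f₂₂ = 3.5/EI and f₁₂ = f₂₁ = 1.75/EI.
Compatibility — zero rotation at each built-in end:
  3.5 M_1 + 1.75 M_2 = 890.9
  1.75 M_1 + 3.5 M_2 = 1045
Solving the pair gives M_1 = 140.4 kN·m and M_2 = 228.3 kN·m (hogging).

M_2 = 228.3 kN·m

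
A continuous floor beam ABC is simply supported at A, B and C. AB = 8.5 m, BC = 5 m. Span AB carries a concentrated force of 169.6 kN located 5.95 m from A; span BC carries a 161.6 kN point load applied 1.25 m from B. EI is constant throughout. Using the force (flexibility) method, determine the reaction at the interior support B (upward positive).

Take M_B as the redundant. Released structure: two simple spans AB and BC with a hinge at B.
End slopes at the hinge B, treating each span as simply supported:
  span AB: point load 169.6 at a = 5.95: Pab(L + a)/(6LEI) = 729.1/EI
  span BC: point load 161.6 at a = 1.25: Pab(L + b)/(6LEI) = 220.9/EI
  relative rotation θ_0 = (729.1 + 220.9)/EI = 950/EI
A unit hogging moment at B produces rotation L₁/(3EI) + L₂/(3EI) = 4.5/EI.
Compatibility: M_B·(L₁+L₂)/(3EI) = θ_0, giving M_B = 211.1 kN·m (hogging).
Span AB, ΣM about A with M_B applied at B: R_B^{AB}·8.5 = 1009 + 211.1, so R_B^{AB} = 143.6 kN and R_A = 169.6 − 143.6 = 26.04 kN.
Span BC, ΣM about C: R_B^{BC}·5 = 606 + 211.1, so R_B^{BC} = 163.4 kN and R_C = 161.6 − 163.4 = -1.823 kN.
R_B = 143.6 + 163.4 = 307 kN.

R_B = 307 kN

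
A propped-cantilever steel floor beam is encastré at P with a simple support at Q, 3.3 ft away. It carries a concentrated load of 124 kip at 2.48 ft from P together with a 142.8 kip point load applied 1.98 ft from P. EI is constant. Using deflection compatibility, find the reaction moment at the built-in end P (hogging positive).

Remove the prop at Q; the released (primary) structure is a cantilever built in at P.
Primary-structure tip deflection at Q by superposition:
  point load 124 at a = 2.48: Pa²(3L − a)/(6EI) = 943.1/EI
  point load 142.8 at a = 1.98: Pa²(3L − a)/(6EI) = 739/EI
  δ_0 = 1682/EI
Flexibility coefficient — unit upward force at Q: δ_{QQ} = L³/(3EI) = 11.98/EI.
Compatibility at Q: δ_0 − R_Q·δ_{QQ} = 0, so R_Q = 1682/11.98 = 140.4 kip.
Moment equilibrium about P: M_P = Σ(load moments about P) − R_Q·L = 590.3 − 140.4×3.3 = 126.9 kip·ft.

M_P = 126.9 kip·ft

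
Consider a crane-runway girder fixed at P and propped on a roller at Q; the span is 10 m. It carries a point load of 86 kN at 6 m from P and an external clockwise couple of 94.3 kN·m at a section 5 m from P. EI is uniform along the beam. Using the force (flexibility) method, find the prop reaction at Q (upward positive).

Choose R_Q as the redundant. The primary structure is the cantilever fixed at P.
Primary-structure tip deflection at Q by superposition:
  point load 86 at a = 6: Pa²(3L − a)/(6EI) = 12384/EI
  clockwise couple 94.3 at a = 5: M₀a(2L − a)/(2EI) = 3536/EI
  δ_0 = 15920/EI
Flexibility coefficient — unit upward force at Q: δ_{QQ} = L³/(3EI) = 333.3/EI.
The prop prevents deflection at Q: R_Q = δ_0/δ_{QQ} = 15920/333.3 = 47.76 kN.

R_Q = 47.76 kN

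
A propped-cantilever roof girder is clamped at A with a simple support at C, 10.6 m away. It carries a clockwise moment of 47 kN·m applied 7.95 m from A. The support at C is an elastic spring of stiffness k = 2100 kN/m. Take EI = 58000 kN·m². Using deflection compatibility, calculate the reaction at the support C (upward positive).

Take the reaction at C as the redundant and release it; the primary structure is a cantilever fixed at A.
Free-end deflection of the primary structure under the applied loading (downward +):
  clockwise couple 47 at a = 7.95: M₀a(2L − a)/(2EI) = 2475/EI
Flexibility coefficient — unit upward force at C: δ_{CC} = L³/(3EI) = 397/EI.
With EI = 58000 kN·m²: δ_0 = 0.04268 m and δ_{CC} = 0.006845 m/kN.
Compatibility — the spring shortens by R_C/k under the reaction it provides: δ_0 − R_C·δ_{CC} = R_C/k. With 1/k = 0.000476 m/kN, R_C = δ_0 / (δ_{CC} + 1/k) = 0.04268 / (0.006845 + 0.000476) = 5.83 kN.

R_C = 5.83 kN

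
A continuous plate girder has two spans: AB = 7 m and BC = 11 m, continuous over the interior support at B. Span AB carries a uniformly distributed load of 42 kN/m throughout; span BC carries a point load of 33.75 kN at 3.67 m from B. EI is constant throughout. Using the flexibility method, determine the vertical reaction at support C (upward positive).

R_C = -1.655 kN

Release continuity at B by inserting a hinge; the redundant is the internal moment M_B. The primary structure is two simply-supported spans AB and BC.
End slopes at the hinge B, treating each span as simply supported:
  span AB: UDL 42: wL³/(24EI) = 600.2/EI
  span BC: point load 33.75 at a = 3.67: Pab(L + b)/(6LEI) = 252.2/EI
  relative rotation θ_0 = (600.2 + 252.2)/EI = 852.4/EI
A unit hogging moment at B produces rotation L₁/(3EI) + L₂/(3EI) = 6/EI.
Compatibility: M_B·(L₁+L₂)/(3EI) = θ_0, giving M_B = 142.1 kN·m (hogging).
Span BC, ΣM about C: R_B^{BC}·11 = 247.4 + 142.1, so R_B^{BC} = 35.4 kN and R_C = 33.75 − 35.4 = -1.655 kN.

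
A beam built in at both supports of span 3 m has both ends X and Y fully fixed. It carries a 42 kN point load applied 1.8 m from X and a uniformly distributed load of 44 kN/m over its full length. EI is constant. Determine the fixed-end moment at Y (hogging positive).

M_Y = 51.14 kN·m

Release both end moments; the primary structure is a simply-supported span XY with redundants M_X and M_Y.
End rotations of the released simple span under the applied load (×1/EI):
  at X: point load 42 at a = 1.8: Pab(L + b)/(6LEI) = 21.17/EI
  at Y: point load 42 at a = 1.8: Pab(L + a)/(6LEI) = 24.19/EI
  at X: UDL 44: wL³/(24EI) = 49.5/EI
  at Y: UDL 44: wL³/(24EI) = 49.5/EI
  θ_X0 = 70.67/EI,  θ_Y0 = 73.69/EI
Flexibility coefficients: a unit moment at one end gives L/(3EI) there and L/(6EI) at the far end, so f₁₁ = f₂₂ = 1/EI and f₁₂ = f₂₁ = 0.5/EI.
Compatibility — zero rotation at each built-in end:
  1 M_X + 0.5 M_Y = 70.67
  0.5 M_X + 1 M_Y = 73.69
Solving the pair gives M_X = 45.1 kN·m and M_Y = 51.14 kN·m (hogging).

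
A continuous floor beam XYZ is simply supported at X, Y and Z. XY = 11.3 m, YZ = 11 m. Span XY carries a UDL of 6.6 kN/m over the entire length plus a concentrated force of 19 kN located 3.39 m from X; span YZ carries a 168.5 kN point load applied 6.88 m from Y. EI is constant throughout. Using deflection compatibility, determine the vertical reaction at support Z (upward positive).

R_Z = 85.8 kN

Release continuity at Y by inserting a hinge; the redundant is the internal moment M_Y. The primary structure is two simply-supported spans XY and YZ.
End slopes at the hinge Y, treating each span as simply supported:
  span XY: UDL 6.6: wL³/(24EI) = 396.8/EI
  span XY: point load 19 at a = 3.39: Pab(L + a)/(6LEI) = 110.4/EI
  span YZ: point load 168.5 at a = 6.88: Pab(L + b)/(6LEI) = 1094/EI
  relative rotation θ_0 = (507.2 + 1094)/EI = 1601/EI
A unit hogging moment at Y produces rotation L₁/(3EI) + L₂/(3EI) = 7.433/EI.
Slope continuity at Y: θ_0 = M_Y·7.433/EI, so M_Y = 1601/7.433 = 215.4 kN·m (hogging).
Span YZ, ΣM about Z: R_Y^{YZ}·11 = 694.2 + 215.4, so R_Y^{YZ} = 82.7 kN and R_Z = 168.5 − 82.7 = 85.8 kN.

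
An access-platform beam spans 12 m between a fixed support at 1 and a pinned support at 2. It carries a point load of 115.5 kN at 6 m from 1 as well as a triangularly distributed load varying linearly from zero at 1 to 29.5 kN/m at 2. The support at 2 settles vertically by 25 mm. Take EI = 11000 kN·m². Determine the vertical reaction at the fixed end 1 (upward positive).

Release the roller at 2. Primary structure: cantilever fixed at 1.
Primary-structure tip deflection at 2 by superposition:
  point load 115.5 at a = 6: Pa²(3L − a)/(6EI) = 20790/EI
  triangular load, peak 29.5 at the free end: 11w₀L⁴/(120EI) = 56074/EI
  δ_0 = 76864/EI
Flexibility coefficient — unit upward force at 2: δ_{22} = L³/(3EI) = 576/EI.
With EI = 11000 kN·m²: δ_0 = 6.9876 m and δ_{22} = 0.052364 m/kN.
Compatibility — the beam at 2 must follow the support down by 0.025 m: δ_0 − R_2·δ_{22} = 0.025, so R_2 = (6.9876 − 0.025)/0.052364 = 133 kN.
Vertical equilibrium: R_1 = ΣP − R_2 = 292.5 − 133 = 159.5 kN.

R_1 = 159.5 kN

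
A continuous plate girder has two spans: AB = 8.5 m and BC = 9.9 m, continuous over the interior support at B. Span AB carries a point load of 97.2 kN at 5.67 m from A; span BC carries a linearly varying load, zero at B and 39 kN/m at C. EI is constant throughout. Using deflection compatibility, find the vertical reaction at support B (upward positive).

R_B = 170.9 kN

Release continuity at B by inserting a hinge; the redundant is the internal moment M_B. The primary structure is two simply-supported spans AB and BC.
Rotations at B on the released spans (each span's end-slope, ×1/EI):
  span AB: point load 97.2 at a = 5.67: Pab(L + a)/(6LEI) = 433.3/EI
  span BC: triangular load, peak 39: 7w₀L³/(360EI) = 735.8/EI
  relative rotation θ_0 = (433.3 + 735.8)/EI = 1169/EI
A unit hogging moment at B produces rotation L₁/(3EI) + L₂/(3EI) = 6.133/EI.
Compatibility: M_B·(L₁+L₂)/(3EI) = θ_0, giving M_B = 190.6 kN·m (hogging).
Span AB, ΣM about A with M_B applied at B: R_B^{AB}·8.5 = 551.1 + 190.6, so R_B^{AB} = 87.26 kN and R_A = 97.2 − 87.26 = 9.936 kN.
Span BC, ΣM about C: R_B^{BC}·9.9 = 637.1 + 190.6, so R_B^{BC} = 83.6 kN and R_C = 193.1 − 83.6 = 109.4 kN.
R_B = 87.26 + 83.6 = 170.9 kN.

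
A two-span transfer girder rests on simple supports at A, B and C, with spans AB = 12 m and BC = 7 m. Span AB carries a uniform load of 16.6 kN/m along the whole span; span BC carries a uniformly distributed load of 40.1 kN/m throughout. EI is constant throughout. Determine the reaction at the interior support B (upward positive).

R_B = 303.1 kN

Insert a hinge at B; M_B is the redundant, and each span becomes simply supported.
End slopes at the hinge B, treating each span as simply supported:
  span AB: UDL 16.6: wL³/(24EI) = 1195/EI
  span BC: UDL 40.1: wL³/(24EI) = 573.1/EI
  relative rotation θ_0 = (1195 + 573.1)/EI = 1768/EI
A unit hogging moment at B produces rotation L₁/(3EI) + L₂/(3EI) = 6.333/EI.
Compatibility: M_B·(L₁+L₂)/(3EI) = θ_0, giving M_B = 279.2 kN·m (hogging).
Span AB, ΣM about A with M_B applied at B: R_B^{AB}·12 = 1195 + 279.2, so R_B^{AB} = 122.9 kN and R_A = 199.2 − 122.9 = 76.33 kN.
Span BC, ΣM about C: R_B^{BC}·7 = 982.5 + 279.2, so R_B^{BC} = 180.2 kN and R_C = 280.7 − 180.2 = 100.5 kN.
R_B = 122.9 + 180.2 = 303.1 kN.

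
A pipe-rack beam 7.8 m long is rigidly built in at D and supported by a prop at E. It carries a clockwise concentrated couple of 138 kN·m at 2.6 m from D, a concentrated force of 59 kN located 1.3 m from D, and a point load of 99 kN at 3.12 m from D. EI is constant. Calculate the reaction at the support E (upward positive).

R_E = 37.66 kN

Release the roller at E. Primary structure: cantilever fixed at D.
Downward deflection at the released point E due to the loads:
  clockwise couple 138 at a = 2.6: M₀a(2L − a)/(2EI) = 2332/EI
  point load 59 at a = 1.3: Pa²(3L − a)/(6EI) = 367.3/EI
  point load 99 at a = 3.12: Pa²(3L − a)/(6EI) = 3257/EI
  δ_0 = 5957/EI
Tip deflection under a unit load at E: L³/(3EI) = 158.2/EI.
The prop prevents deflection at E: R_E = δ_0/δ_{EE} = 5957/158.2 = 37.66 kN.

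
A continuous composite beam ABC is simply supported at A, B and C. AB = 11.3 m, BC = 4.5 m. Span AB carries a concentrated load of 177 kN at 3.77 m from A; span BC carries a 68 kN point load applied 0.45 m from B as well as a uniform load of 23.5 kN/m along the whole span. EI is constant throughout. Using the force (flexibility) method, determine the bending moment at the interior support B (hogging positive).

M_B = 236.5 kN·m

Insert a hinge at B; M_B is the redundant, and each span becomes simply supported.
End slopes at the hinge B, treating each span as simply supported:
  span AB: point load 177 at a = 3.77: Pab(L + a)/(6LEI) = 1117/EI
  span BC: point load 68 at a = 0.45: Pab(L + b)/(6LEI) = 39.24/EI
  span BC: UDL 23.5: wL³/(24EI) = 89.23/EI
  relative rotation θ_0 = (1117 + 128.5)/EI = 1245/EI
A unit hogging moment at B produces rotation L₁/(3EI) + L₂/(3EI) = 5.267/EI.
Compatibility: M_B·(L₁+L₂)/(3EI) = θ_0, giving M_B = 236.5 kN·m (hogging).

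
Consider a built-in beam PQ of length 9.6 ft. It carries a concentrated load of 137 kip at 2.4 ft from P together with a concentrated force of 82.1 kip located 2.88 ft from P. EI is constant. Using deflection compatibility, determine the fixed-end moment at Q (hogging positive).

Release both end moments; the primary structure is a simply-supported span PQ with redundants M_P and M_Q.
Simple-span end rotations at P and Q under the given loads:
  at P: point load 137 at a = 2.4: Pab(L + b)/(6LEI) = 690.5/EI
  at Q: point load 137 at a = 2.4: Pab(L + a)/(6LEI) = 493.2/EI
  at P: point load 82.1 at a = 2.88: Pab(L + b)/(6LEI) = 450.2/EI
  at Q: point load 82.1 at a = 2.88: Pab(L + a)/(6LEI) = 344.3/EI
  θ_P0 = 1141/EI,  θ_Q0 = 837.5/EI
Flexibility coefficients: a unit moment at one end gives L/(3EI) there and L/(6EI) at the far end, so f₁₁ = f₂₂ = 3.2/EI and f₁₂ = f₂₁ = 1.6/EI.
Compatibility — zero rotation at each built-in end:
  3.2 M_P + 1.6 M_Q = 1141
  1.6 M_P + 3.2 M_Q = 837.5
Solving the pair gives M_P = 300.8 kip·ft and M_Q = 111.3 kip·ft (hogging).

M_Q = 111.3 kip·ft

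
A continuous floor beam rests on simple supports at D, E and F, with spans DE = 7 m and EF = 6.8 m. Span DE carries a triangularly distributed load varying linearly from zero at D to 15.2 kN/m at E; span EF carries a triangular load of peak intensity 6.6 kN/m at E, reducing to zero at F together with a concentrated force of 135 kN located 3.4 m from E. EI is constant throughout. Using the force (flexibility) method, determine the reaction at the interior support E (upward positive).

R_E = 152.7 kN

Take M_E as the redundant. Released structure: two simple spans DE and EF with a hinge at E.
Discontinuity in slope at E on the released structure — sum the simple-span end rotations:
  span DE: triangular load, peak 15.2: w₀L³/(45EI) = 115.9/EI
  span EF: triangular load, peak 6.6: w₀L³/(45EI) = 46.12/EI
  span EF: point load 135 at a = 3.4: Pab(L + b)/(6LEI) = 390.1/EI
  relative rotation θ_0 = (115.9 + 436.3)/EI = 552.1/EI
A unit hogging moment at E produces rotation L₁/(3EI) + L₂/(3EI) = 4.6/EI.
Compatibility: M_E·(L₁+L₂)/(3EI) = θ_0, giving M_E = 120 kN·m (hogging).
Span DE, ΣM about D with M_E applied at E: R_E^{DE}·7 = 248.3 + 120, so R_E^{DE} = 52.61 kN and R_D = 53.2 − 52.61 = 0.5866 kN.
Span EF, ΣM about F: R_E^{EF}·6.8 = 560.7 + 120, so R_E^{EF} = 100.1 kN and R_F = 157.4 − 100.1 = 57.33 kN.
R_E = 52.61 + 100.1 = 152.7 kN.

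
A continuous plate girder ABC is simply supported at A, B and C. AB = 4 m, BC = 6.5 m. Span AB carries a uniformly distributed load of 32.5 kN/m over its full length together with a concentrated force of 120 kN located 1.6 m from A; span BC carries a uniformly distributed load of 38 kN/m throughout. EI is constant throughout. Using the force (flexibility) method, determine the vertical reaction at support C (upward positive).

Insert a hinge at B; M_B is the redundant, and each span becomes simply supported.
Rotations at B on the released spans (each span's end-slope, ×1/EI):
  span AB: UDL 32.5: wL³/(24EI) = 86.67/EI
  span AB: point load 120 at a = 1.6: Pab(L + a)/(6LEI) = 107.5/EI
  span BC: UDL 38: wL³/(24EI) = 434.8/EI
  relative rotation θ_0 = (194.2 + 434.8)/EI = 629/EI
A unit hogging moment at B produces rotation L₁/(3EI) + L₂/(3EI) = 3.5/EI.
Compatibility: M_B·(L₁+L₂)/(3EI) = θ_0, giving M_B = 179.7 kN·m (hogging).
Span BC, ΣM about C: R_B^{BC}·6.5 = 802.8 + 179.7, so R_B^{BC} = 151.1 kN and R_C = 247 − 151.1 = 95.85 kN.

R_C = 95.85 kN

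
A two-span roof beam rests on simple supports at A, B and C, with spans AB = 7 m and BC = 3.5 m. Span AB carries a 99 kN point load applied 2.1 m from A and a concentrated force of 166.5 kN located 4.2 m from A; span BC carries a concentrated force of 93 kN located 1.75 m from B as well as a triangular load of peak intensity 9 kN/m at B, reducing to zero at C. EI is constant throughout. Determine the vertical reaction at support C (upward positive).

Take M_B as the redundant. Released structure: two simple spans AB and BC with a hinge at B.
End slopes at the hinge B, treating each span as simply supported:
  span AB: point load 99 at a = 2.1: Pab(L + a)/(6LEI) = 220.7/EI
  span AB: point load 166.5 at a = 4.2: Pab(L + a)/(6LEI) = 522.1/EI
  span BC: point load 93 at a = 1.75: Pab(L + b)/(6LEI) = 71.2/EI
  span BC: triangular load, peak 9: w₀L³/(45EI) = 8.575/EI
  relative rotation θ_0 = (742.9 + 79.78)/EI = 822.6/EI
A unit hogging moment at B produces rotation L₁/(3EI) + L₂/(3EI) = 3.5/EI.
Slope continuity at B: θ_0 = M_B·3.5/EI, so M_B = 822.6/3.5 = 235 kN·m (hogging).
Span BC, ΣM about C: R_B^{BC}·3.5 = 199.5 + 235, so R_B^{BC} = 124.2 kN and R_C = 108.8 − 124.2 = -15.4 kN.

R_C = -15.4 kN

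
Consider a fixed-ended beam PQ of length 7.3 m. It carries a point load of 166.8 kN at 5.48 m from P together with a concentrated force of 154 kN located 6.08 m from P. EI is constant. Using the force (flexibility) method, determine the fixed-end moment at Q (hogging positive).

M_Q = 301.4 kN·m

Take the two fixed-end moments M_P, M_Q as redundants; the released structure is the simple span PQ.
End rotations of the released simple span under the applied load (×1/EI):
  at P: point load 166.8 at a = 5.48: Pab(L + b)/(6LEI) = 346.4/EI
  at Q: point load 166.8 at a = 5.48: Pab(L + a)/(6LEI) = 485.4/EI
  at P: point load 154 at a = 6.08: Pab(L + b)/(6LEI) = 222.2/EI
  at Q: point load 154 at a = 6.08: Pab(L + a)/(6LEI) = 349/EI
  θ_P0 = 568.6/EI,  θ_Q0 = 834.4/EI
Flexibility coefficients: a unit moment at one end gives L/(3EI) there and L/(6EI) at the far end, so f₁₁ = f₂₂ = 2.433/EI and f₁₂ = f₂₁ = 1.217/EI.
Compatibility — zero rotation at each built-in end:
  2.433 M_P + 1.217 M_Q = 568.6
  1.217 M_P + 2.433 M_Q = 834.4
Solving the pair gives M_P = 82.97 kN·m and M_Q = 301.4 kN·m (hogging).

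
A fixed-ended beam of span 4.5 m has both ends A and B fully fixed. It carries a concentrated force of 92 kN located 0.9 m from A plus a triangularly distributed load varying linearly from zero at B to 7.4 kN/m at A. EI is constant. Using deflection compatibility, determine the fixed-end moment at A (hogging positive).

Release both end moments; the primary structure is a simply-supported span AB with redundants M_A and M_B.
On the primary (simply-supported) span, the end slopes from the loading are:
  at A: point load 92 at a = 0.9: Pab(L + b)/(6LEI) = 89.42/EI
  at B: point load 92 at a = 0.9: Pab(L + a)/(6LEI) = 59.62/EI
  at A: triangular load, peak 7.4: w₀L³/(45EI) = 14.98/EI
  at B: triangular load, peak 7.4: 7w₀L³/(360EI) = 13.11/EI
  θ_A0 = 104.4/EI,  θ_B0 = 72.73/EI
Flexibility coefficients: a unit moment at one end gives L/(3EI) there and L/(6EI) at the far end, so f₁₁ = f₂₂ = 1.5/EI and f₁₂ = f₂₁ = 0.75/EI.
Compatibility — zero rotation at each built-in end:
  1.5 M_A + 0.75 M_B = 104.4
  0.75 M_A + 1.5 M_B = 72.73
Solving the pair gives M_A = 60.48 kN·m and M_B = 18.24 kN·m (hogging).

M_A = 60.48 kN·m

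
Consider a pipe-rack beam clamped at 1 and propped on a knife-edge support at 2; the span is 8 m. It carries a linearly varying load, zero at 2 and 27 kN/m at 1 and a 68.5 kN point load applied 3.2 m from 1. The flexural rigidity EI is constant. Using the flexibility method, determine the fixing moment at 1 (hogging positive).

Take the reaction at 2 as the redundant and release it; the primary structure is a cantilever fixed at 1.
Primary-structure tip deflection at 2 by superposition:
  triangular load, peak 27 at the fixed end: w₀L⁴/(30EI) = 3686/EI
  point load 68.5 at a = 3.2: Pa²(3L − a)/(6EI) = 2432/EI
  δ_0 = 6118/EI
Tip deflection under a unit load at 2: L³/(3EI) = 170.7/EI.
Compatibility at 2: δ_0 − R_2·δ_{22} = 0, so R_2 = 6118/170.7 = 35.85 kN.
Moment equilibrium about 1: M_1 = Σ(load moments about 1) − R_2·L = 507.2 − 35.85×8 = 220.4 kN·m.

M_1 = 220.4 kN·m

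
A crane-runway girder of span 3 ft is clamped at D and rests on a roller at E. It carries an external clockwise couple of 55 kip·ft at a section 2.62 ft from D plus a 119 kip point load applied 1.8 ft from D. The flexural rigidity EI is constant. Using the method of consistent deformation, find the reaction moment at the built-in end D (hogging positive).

M_D = 33.8 kip·ft

Remove the prop at E; the released (primary) structure is a cantilever built in at D.
Deflection at E on the released cantilever, summing each load's contribution:
  clockwise couple 55 at a = 2.62: M₀a(2L − a)/(2EI) = 243.5/EI
  point load 119 at a = 1.8: Pa²(3L − a)/(6EI) = 462.7/EI
  δ_0 = 706.2/EI
Tip deflection under a unit load at E: L³/(3EI) = 9/EI.
Compatibility at E: δ_0 − R_E·δ_{EE} = 0, so R_E = 706.2/9 = 78.47 kip.
Moment equilibrium about D: M_D = Σ(load moments about D) − R_E·L = 269.2 − 78.47×3 = 33.8 kip·ft.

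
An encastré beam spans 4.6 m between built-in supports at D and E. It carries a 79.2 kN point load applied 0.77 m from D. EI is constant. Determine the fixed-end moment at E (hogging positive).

Release both end moments; the primary structure is a simply-supported span DE with redundants M_D and M_E.
End rotations of the released simple span under the applied load (×1/EI):
  at D: point load 79.2 at a = 0.77: Pab(L + b)/(6LEI) = 71.34/EI
  at E: point load 79.2 at a = 0.77: Pab(L + a)/(6LEI) = 45.44/EI
  θ_D0 = 71.34/EI,  θ_E0 = 45.44/EI
Flexibility coefficients: a unit moment at one end gives L/(3EI) there and L/(6EI) at the far end, so f₁₁ = f₂₂ = 1.533/EI and f₁₂ = f₂₁ = 0.7667/EI.
Compatibility — zero rotation at each built-in end:
  1.533 M_D + 0.7667 M_E = 71.34
  0.7667 M_D + 1.533 M_E = 45.44
Solving the pair gives M_D = 42.28 kN·m and M_E = 8.499 kN·m (hogging).

M_E = 8.499 kN·m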